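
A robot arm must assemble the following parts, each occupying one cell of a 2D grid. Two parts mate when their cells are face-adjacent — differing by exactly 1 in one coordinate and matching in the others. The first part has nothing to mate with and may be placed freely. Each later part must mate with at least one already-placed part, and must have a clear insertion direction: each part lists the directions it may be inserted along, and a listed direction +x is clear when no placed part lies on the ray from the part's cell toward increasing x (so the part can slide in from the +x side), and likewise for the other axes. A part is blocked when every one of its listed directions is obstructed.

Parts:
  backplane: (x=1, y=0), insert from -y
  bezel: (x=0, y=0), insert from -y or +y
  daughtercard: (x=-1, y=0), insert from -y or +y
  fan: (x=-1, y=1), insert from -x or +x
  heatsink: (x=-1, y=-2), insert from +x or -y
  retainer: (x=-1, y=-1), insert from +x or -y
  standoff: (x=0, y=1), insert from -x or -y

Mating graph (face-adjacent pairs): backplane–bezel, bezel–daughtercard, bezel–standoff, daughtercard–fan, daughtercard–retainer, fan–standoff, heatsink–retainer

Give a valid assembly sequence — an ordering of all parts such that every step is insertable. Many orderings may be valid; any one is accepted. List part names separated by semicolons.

1. standoff@(0, 1) [-x clear] — {standoff}
2. fan@(-1, 1) [-x clear] — {fan, standoff}
3. bezel@(0, 0) [-y clear] — {bezel, fan, standoff}
4. backplane@(1, 0) [-y clear] — {backplane, bezel, fan, standoff}
5. daughtercard@(-1, 0) [-y clear] — {backplane, bezel, daughtercard, fan, standoff}
6. retainer@(-1, -1) [+x clear] — {backplane, bezel, daughtercard, fan, retainer, standoff}
7. heatsink@(-1, -2) [+x clear] — {backplane, bezel, daughtercard, fan, heatsink, retainer, standoff}

standoff; fan; bezel; backplane; daughtercard; retainer; heatsink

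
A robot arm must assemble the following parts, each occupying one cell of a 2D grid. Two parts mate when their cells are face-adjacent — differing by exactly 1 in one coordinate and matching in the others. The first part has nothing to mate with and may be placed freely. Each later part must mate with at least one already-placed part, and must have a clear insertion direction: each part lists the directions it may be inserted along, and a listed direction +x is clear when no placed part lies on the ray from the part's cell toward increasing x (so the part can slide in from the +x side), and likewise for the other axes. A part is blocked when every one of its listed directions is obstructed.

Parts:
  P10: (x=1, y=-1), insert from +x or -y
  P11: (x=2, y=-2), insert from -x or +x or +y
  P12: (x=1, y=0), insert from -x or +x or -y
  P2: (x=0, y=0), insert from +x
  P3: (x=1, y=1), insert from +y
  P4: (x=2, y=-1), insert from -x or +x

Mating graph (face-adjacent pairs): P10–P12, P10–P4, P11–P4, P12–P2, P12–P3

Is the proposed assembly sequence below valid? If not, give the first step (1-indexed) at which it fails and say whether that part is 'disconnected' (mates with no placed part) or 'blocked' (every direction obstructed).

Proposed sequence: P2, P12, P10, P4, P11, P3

1. P2@(0, 0) [+x clear] — {P2}
2. P12@(1, 0) [+x clear] — {P12, P2}
3. P10@(1, -1) [+x clear] — {P10, P12, P2}
4. P4@(2, -1) [+x clear] — {P10, P12, P2, P4}
5. P11@(2, -2) [-x clear] — {P10, P11, P12, P2, P4}
6. P3@(1, 1) [+y clear] — {P10, P11, P12, P2, P3, P4}

Valid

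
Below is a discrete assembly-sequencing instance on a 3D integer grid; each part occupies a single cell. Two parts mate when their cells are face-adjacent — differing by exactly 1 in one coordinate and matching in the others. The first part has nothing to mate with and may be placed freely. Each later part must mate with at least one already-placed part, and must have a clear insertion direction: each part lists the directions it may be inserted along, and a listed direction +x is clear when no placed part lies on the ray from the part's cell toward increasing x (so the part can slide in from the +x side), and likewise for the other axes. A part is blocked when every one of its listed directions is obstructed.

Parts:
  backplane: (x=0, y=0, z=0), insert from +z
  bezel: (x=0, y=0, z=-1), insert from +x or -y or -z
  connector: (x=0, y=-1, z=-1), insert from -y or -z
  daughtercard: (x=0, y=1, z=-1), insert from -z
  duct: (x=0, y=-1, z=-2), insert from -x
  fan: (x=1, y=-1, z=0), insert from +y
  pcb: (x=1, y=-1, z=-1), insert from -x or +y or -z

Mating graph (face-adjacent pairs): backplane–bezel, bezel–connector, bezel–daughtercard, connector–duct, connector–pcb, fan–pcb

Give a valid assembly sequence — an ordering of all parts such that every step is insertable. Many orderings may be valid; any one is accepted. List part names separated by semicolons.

1. pcb@(1, -1, -1) [-x clear] — {pcb}
2. connector@(0, -1, -1) [-y clear] — {connector, pcb}
3. duct@(0, -1, -2) [-x clear] — {connector, duct, pcb}
4. fan@(1, -1, 0) [+y clear] — {connector, duct, fan, pcb}
5. bezel@(0, 0, -1) [+x clear] — {bezel, connector, duct, fan, pcb}
6. backplane@(0, 0, 0) [+z clear] — {backplane, bezel, connector, duct, fan, pcb}
7. daughtercard@(0, 1, -1) [-z clear] — {backplane, bezel, connector, daughtercard, duct, fan, pcb}

pcb; connector; duct; fan; bezel; backplane; daughtercard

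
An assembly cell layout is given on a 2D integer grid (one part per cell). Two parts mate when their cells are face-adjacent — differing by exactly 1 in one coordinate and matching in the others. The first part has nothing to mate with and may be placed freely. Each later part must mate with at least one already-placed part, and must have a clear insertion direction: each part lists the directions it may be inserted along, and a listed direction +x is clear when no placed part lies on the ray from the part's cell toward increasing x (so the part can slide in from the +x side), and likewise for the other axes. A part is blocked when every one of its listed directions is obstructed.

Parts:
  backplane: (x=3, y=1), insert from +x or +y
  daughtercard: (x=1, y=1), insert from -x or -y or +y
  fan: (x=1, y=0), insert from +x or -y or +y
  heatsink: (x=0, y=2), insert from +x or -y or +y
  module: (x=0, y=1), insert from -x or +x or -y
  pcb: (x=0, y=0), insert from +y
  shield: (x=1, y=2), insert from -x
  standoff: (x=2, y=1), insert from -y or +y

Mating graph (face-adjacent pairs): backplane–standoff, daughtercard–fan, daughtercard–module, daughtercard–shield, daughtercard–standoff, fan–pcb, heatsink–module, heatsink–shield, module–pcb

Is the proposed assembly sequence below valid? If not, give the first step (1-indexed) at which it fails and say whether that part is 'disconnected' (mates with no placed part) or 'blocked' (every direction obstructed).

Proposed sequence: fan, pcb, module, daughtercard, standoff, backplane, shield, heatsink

Valid

1. fan@(1, 0) [+x clear] — {fan}
2. pcb@(0, 0) [+y clear] — {fan, pcb}
3. module@(0, 1) [-x clear] — {fan, module, pcb}
4. daughtercard@(1, 1) [+y clear] — {daughtercard, fan, module, pcb}
5. standoff@(2, 1) [-y clear] — {daughtercard, fan, module, pcb, standoff}
6. backplane@(3, 1) [+x clear] — {backplane, daughtercard, fan, module, pcb, standoff}
7. shield@(1, 2) [-x clear] — {backplane, daughtercard, fan, module, pcb, shield, standoff}
8. heatsink@(0, 2) [+y clear] — {backplane, daughtercard, fan, heatsink, module, pcb, shield, standoff}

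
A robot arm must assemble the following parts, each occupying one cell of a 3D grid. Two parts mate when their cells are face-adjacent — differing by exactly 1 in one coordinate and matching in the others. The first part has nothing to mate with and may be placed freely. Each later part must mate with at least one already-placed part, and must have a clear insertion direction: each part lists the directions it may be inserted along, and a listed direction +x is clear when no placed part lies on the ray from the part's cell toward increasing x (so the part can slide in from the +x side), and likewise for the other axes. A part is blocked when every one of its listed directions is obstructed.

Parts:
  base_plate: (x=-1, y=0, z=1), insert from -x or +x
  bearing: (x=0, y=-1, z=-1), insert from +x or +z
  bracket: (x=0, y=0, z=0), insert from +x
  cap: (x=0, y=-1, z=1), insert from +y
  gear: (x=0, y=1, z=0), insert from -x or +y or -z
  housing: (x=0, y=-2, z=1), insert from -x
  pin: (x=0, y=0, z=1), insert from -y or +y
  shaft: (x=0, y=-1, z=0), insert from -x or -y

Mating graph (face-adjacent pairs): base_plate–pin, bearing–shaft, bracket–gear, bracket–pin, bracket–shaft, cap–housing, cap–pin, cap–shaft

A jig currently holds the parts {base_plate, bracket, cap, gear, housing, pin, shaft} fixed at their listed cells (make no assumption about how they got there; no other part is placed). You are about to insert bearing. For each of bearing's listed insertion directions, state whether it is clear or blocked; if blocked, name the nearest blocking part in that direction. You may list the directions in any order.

+x: clear; +z: blocked by shaft

+x: ray from bearing(0, -1, -1) has no placed part ⇒ clear
+z: nearest on ray is shaft@(0, -1, 0) ⇒ blocked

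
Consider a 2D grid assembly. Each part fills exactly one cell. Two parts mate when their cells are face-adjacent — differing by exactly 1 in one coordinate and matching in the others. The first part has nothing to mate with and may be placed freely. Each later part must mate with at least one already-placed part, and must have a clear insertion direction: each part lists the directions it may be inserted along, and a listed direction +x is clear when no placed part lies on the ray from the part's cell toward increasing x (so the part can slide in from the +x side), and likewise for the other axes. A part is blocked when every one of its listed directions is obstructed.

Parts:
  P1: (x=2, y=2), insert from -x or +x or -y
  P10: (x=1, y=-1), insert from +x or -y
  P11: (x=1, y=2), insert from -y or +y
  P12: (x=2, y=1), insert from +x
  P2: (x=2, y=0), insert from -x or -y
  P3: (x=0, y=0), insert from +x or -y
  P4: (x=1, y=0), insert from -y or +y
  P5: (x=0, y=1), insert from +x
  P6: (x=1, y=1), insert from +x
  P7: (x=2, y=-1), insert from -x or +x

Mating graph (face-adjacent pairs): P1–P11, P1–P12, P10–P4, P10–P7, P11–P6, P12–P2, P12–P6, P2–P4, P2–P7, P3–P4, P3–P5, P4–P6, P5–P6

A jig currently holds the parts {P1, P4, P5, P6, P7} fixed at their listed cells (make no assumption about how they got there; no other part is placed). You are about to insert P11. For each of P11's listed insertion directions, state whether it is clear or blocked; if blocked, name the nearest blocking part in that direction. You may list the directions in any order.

+y: clear; -y: blocked by P6

-y: nearest on ray is P6@(1, 1) ⇒ blocked
+y: ray from P11(1, 2) has no placed part ⇒ clear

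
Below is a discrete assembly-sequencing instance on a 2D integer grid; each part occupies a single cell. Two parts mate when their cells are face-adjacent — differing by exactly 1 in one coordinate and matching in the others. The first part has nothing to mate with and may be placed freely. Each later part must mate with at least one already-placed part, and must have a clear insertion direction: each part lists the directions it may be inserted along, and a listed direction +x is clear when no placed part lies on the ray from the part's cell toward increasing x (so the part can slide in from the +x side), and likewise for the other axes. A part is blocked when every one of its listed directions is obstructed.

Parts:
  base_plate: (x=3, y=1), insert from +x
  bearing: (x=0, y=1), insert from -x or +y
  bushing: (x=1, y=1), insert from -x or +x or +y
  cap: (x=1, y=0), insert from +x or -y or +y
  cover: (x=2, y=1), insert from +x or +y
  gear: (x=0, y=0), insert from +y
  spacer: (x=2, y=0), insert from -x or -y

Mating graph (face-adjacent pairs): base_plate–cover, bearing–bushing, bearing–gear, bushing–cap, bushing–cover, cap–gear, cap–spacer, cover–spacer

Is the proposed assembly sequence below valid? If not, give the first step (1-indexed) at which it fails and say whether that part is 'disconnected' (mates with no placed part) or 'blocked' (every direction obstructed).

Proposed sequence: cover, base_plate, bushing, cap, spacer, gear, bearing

1. cover@(2, 1) [+x clear] — {cover}
2. base_plate@(3, 1) [+x clear] — {base_plate, cover}
3. bushing@(1, 1) [-x clear] — {base_plate, bushing, cover}
4. cap@(1, 0) [+x clear] — {base_plate, bushing, cap, cover}
5. spacer@(2, 0) [-y clear] — {base_plate, bushing, cap, cover, spacer}
6. gear@(0, 0) [+y clear] — {base_plate, bushing, cap, cover, gear, spacer}
7. bearing@(0, 1) [-x clear] — {base_plate, bearing, bushing, cap, cover, gear, spacer}

Valid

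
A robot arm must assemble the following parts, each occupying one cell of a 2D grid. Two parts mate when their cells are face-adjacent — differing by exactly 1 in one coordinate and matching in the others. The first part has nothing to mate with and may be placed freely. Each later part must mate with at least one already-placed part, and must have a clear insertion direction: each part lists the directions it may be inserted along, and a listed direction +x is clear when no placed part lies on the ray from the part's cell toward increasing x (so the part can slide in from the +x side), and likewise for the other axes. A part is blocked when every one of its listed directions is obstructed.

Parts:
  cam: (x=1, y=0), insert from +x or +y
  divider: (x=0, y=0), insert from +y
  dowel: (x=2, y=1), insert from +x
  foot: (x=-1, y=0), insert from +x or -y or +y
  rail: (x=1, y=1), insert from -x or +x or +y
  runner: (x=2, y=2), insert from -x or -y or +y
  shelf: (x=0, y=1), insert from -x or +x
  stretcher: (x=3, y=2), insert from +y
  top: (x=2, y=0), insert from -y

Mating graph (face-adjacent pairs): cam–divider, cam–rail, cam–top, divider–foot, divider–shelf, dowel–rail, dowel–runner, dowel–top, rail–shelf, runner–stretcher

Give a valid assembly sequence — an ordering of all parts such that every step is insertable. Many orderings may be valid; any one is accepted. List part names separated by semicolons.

rail; dowel; runner; stretcher; cam; top; divider; foot; shelf

1. rail@(1, 1) [-x clear] — {rail}
2. dowel@(2, 1) [+x clear] — {dowel, rail}
3. runner@(2, 2) [-x clear] — {dowel, rail, runner}
4. stretcher@(3, 2) [+y clear] — {dowel, rail, runner, stretcher}
5. cam@(1, 0) [+x clear] — {cam, dowel, rail, runner, stretcher}
6. top@(2, 0) [-y clear] — {cam, dowel, rail, runner, stretcher, top}
7. divider@(0, 0) [+y clear] — {cam, divider, dowel, rail, runner, stretcher, top}
8. foot@(-1, 0) [-y clear] — {cam, divider, dowel, foot, rail, runner, stretcher, top}
9. shelf@(0, 1) [-x clear] — {cam, divider, dowel, foot, rail, runner, shelf, stretcher, top}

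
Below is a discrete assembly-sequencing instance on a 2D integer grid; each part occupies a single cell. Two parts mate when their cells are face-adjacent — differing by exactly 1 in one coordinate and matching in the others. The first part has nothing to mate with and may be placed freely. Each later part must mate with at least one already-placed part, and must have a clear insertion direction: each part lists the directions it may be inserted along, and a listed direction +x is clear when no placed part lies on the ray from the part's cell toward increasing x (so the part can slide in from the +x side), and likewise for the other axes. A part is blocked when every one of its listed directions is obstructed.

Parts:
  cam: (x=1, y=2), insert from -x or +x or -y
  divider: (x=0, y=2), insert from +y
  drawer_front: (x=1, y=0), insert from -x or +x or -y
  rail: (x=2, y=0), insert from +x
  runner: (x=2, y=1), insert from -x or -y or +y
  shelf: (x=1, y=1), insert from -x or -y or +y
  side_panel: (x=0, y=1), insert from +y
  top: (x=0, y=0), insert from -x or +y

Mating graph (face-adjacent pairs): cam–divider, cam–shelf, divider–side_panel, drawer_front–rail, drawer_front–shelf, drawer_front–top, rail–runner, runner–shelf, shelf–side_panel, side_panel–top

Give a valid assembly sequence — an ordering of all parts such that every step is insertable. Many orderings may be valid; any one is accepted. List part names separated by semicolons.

1. side_panel@(0, 1) [+y clear] — {side_panel}
2. divider@(0, 2) [+y clear] — {divider, side_panel}
3. cam@(1, 2) [+x clear] — {cam, divider, side_panel}
4. top@(0, 0) [-x clear] — {cam, divider, side_panel, top}
5. shelf@(1, 1) [-y clear] — {cam, divider, shelf, side_panel, top}
6. runner@(2, 1) [-y clear] — {cam, divider, runner, shelf, side_panel, top}
7. rail@(2, 0) [+x clear] — {cam, divider, rail, runner, shelf, side_panel, top}
8. drawer_front@(1, 0) [-y clear] — {cam, divider, drawer_front, rail, runner, shelf, side_panel, top}

side_panel; divider; cam; top; shelf; runner; rail; drawer_front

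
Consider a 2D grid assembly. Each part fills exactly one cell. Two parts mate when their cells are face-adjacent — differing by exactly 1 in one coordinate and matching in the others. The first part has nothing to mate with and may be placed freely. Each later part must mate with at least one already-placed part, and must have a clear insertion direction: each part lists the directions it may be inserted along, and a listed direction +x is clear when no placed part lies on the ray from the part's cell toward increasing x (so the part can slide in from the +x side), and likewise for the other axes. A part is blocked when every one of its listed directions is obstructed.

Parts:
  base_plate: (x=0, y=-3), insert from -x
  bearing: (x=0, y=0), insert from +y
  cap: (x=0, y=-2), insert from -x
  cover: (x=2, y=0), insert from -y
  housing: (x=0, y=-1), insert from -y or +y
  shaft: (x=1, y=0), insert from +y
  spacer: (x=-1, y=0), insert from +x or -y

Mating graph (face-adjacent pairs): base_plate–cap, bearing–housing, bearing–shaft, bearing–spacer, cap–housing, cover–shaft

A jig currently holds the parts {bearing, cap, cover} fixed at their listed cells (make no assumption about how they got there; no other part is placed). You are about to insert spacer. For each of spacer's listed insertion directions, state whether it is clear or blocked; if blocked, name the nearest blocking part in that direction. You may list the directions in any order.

+x: nearest on ray is bearing@(0, 0) ⇒ blocked
-y: ray from spacer(-1, 0) has no placed part ⇒ clear

+x: blocked by bearing; -y: clear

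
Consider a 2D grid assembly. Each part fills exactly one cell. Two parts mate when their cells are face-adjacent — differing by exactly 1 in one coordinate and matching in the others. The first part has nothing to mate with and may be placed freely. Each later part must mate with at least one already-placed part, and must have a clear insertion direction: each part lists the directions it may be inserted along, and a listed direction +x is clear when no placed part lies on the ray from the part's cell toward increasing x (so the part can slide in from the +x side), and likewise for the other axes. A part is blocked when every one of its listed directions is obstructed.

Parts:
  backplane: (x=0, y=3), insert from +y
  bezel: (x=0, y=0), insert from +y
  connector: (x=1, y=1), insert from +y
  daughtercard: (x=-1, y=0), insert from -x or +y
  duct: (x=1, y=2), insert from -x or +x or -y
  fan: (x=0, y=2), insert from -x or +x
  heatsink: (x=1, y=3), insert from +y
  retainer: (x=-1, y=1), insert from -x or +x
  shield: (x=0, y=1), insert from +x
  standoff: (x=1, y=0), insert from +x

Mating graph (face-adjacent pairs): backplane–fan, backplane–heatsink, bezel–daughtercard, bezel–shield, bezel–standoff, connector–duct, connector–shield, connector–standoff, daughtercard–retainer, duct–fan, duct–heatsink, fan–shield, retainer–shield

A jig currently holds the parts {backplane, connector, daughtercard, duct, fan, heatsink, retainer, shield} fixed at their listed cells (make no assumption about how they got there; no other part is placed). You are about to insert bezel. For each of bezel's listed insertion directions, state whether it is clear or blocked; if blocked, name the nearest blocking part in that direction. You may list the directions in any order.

+y: nearest on ray is shield@(0, 1) ⇒ blocked

+y: blocked by shield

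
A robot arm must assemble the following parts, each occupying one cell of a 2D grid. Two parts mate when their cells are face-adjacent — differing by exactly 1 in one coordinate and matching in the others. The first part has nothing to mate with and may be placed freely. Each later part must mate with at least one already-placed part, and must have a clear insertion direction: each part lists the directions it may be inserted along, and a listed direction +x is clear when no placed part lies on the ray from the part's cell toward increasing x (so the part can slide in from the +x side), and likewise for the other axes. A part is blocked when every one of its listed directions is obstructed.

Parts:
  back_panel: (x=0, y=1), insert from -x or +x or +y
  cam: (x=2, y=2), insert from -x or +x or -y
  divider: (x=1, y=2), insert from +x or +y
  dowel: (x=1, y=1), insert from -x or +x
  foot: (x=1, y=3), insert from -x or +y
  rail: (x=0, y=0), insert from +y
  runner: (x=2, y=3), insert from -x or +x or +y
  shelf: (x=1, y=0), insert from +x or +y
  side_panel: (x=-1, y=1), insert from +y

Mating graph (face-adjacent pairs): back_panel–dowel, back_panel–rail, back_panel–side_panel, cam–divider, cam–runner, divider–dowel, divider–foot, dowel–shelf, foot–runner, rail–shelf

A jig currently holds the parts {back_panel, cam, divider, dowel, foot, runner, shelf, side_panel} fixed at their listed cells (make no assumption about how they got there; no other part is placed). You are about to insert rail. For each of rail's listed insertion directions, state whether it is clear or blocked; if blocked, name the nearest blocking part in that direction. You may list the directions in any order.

+y: blocked by back_panel

+y: nearest on ray is back_panel@(0, 1) ⇒ blocked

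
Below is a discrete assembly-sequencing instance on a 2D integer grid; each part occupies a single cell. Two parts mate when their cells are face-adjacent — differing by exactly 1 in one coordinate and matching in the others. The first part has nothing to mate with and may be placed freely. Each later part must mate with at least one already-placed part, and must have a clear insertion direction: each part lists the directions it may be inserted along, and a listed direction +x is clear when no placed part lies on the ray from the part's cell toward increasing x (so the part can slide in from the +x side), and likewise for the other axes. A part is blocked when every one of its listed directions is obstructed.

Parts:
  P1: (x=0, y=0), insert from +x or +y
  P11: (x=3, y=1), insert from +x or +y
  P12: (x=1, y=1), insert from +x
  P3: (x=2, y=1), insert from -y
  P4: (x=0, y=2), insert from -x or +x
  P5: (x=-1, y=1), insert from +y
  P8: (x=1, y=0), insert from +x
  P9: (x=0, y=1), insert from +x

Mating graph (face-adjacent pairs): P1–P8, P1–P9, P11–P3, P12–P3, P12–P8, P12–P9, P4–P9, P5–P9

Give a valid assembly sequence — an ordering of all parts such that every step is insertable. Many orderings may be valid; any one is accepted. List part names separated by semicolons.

1. P1@(0, 0) [+x clear] — {P1}
2. P9@(0, 1) [+x clear] — {P1, P9}
3. P4@(0, 2) [-x clear] — {P1, P4, P9}
4. P8@(1, 0) [+x clear] — {P1, P4, P8, P9}
5. P5@(-1, 1) [+y clear] — {P1, P4, P5, P8, P9}
6. P12@(1, 1) [+x clear] — {P1, P12, P4, P5, P8, P9}
7. P3@(2, 1) [-y clear] — {P1, P12, P3, P4, P5, P8, P9}
8. P11@(3, 1) [+x clear] — {P1, P11, P12, P3, P4, P5, P8, P9}

P1; P9; P4; P8; P5; P12; P3; P11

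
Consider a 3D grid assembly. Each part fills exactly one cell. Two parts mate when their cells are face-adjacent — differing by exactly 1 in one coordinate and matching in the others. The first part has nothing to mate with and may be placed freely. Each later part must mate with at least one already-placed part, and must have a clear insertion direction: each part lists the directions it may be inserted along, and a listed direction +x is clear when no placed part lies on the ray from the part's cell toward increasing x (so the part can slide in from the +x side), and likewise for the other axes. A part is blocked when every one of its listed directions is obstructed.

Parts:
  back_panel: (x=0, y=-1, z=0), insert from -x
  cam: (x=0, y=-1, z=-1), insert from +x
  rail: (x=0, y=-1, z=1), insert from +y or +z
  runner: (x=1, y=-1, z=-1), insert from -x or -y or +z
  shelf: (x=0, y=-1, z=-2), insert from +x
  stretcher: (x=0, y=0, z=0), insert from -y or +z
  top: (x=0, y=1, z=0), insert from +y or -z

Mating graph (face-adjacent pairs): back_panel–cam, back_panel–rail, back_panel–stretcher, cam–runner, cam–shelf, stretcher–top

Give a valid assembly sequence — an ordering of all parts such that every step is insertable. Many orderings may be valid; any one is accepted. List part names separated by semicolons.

stretcher; top; back_panel; cam; shelf; runner; rail

1. stretcher@(0, 0, 0) [-y clear] — {stretcher}
2. top@(0, 1, 0) [+y clear] — {stretcher, top}
3. back_panel@(0, -1, 0) [-x clear] — {back_panel, stretcher, top}
4. cam@(0, -1, -1) [+x clear] — {back_panel, cam, stretcher, top}
5. shelf@(0, -1, -2) [+x clear] — {back_panel, cam, shelf, stretcher, top}
6. runner@(1, -1, -1) [-y clear] — {back_panel, cam, runner, shelf, stretcher, top}
7. rail@(0, -1, 1) [+y clear] — {back_panel, cam, rail, runner, shelf, stretcher, top}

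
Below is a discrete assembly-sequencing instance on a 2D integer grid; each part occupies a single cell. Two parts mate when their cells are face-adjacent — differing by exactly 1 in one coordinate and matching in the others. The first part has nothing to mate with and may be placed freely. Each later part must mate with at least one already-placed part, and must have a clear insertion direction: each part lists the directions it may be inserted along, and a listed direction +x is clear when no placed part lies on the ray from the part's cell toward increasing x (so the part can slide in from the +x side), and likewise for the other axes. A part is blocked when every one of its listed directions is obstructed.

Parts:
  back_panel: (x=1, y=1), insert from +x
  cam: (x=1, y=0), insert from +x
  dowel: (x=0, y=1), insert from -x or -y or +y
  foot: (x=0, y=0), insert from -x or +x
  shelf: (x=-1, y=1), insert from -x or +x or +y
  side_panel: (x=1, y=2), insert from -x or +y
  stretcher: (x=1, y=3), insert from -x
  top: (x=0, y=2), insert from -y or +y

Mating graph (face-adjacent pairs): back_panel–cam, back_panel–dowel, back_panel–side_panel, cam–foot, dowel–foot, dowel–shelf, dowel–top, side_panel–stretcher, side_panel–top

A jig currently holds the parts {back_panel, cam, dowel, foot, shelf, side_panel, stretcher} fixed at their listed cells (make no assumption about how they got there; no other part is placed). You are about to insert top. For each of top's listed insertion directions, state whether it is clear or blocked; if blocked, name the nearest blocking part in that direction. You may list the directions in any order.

-y: nearest on ray is dowel@(0, 1) ⇒ blocked
+y: ray from top(0, 2) has no placed part ⇒ clear

+y: clear; -y: blocked by dowel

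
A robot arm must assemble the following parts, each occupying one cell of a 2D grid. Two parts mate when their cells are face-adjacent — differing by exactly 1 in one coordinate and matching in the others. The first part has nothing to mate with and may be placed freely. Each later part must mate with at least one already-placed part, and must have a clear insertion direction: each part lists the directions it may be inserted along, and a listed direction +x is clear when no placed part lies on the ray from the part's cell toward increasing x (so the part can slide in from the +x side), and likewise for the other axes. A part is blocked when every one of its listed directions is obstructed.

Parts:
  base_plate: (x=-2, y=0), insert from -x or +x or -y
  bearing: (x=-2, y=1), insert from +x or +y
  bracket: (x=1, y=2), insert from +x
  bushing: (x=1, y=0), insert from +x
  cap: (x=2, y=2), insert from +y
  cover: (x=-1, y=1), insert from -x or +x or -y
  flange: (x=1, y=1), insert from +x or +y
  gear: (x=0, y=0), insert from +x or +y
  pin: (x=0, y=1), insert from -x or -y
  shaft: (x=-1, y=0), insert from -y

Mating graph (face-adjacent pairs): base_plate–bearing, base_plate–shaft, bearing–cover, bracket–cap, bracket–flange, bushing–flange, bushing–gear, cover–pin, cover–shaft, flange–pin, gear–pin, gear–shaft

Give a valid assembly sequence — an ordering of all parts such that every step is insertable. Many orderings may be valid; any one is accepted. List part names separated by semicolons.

1. flange@(1, 1) [+x clear] — {flange}
2. bracket@(1, 2) [+x clear] — {bracket, flange}
3. bushing@(1, 0) [+x clear] — {bracket, bushing, flange}
4. cap@(2, 2) [+y clear] — {bracket, bushing, cap, flange}
5. gear@(0, 0) [+y clear] — {bracket, bushing, cap, flange, gear}
6. shaft@(-1, 0) [-y clear] — {bracket, bushing, cap, flange, gear, shaft}
7. base_plate@(-2, 0) [-x clear] — {base_plate, bracket, bushing, cap, flange, gear, shaft}
8. pin@(0, 1) [-x clear] — {base_plate, bracket, bushing, cap, flange, gear, pin, shaft}
9. cover@(-1, 1) [-x clear] — {base_plate, bracket, bushing, cap, cover, flange, gear, pin, shaft}
10. bearing@(-2, 1) [+y clear] — {base_plate, bearing, bracket, bushing, cap, cover, flange, gear, pin, shaft}

flange; bracket; bushing; cap; gear; shaft; base_plate; pin; cover; bearing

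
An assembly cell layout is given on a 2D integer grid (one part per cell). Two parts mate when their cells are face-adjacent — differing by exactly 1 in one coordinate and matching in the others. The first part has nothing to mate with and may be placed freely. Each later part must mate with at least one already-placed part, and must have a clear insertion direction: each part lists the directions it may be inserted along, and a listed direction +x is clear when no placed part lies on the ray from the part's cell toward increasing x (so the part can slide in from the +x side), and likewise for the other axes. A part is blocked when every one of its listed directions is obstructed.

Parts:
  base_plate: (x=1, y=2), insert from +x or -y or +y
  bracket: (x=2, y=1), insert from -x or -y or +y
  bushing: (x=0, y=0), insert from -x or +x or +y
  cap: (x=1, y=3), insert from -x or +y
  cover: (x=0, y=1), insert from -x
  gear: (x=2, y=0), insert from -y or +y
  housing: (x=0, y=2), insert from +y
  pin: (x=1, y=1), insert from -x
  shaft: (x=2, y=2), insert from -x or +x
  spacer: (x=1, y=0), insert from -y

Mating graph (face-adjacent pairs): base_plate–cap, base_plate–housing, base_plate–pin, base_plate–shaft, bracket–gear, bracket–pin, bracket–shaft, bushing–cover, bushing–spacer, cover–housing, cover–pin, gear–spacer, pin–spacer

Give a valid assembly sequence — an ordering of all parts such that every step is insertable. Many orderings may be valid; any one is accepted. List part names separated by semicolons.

gear; spacer; pin; cover; base_plate; housing; cap; bushing; bracket; shaft

1. gear@(2, 0) [-y clear] — {gear}
2. spacer@(1, 0) [-y clear] — {gear, spacer}
3. pin@(1, 1) [-x clear] — {gear, pin, spacer}
4. cover@(0, 1) [-x clear] — {cover, gear, pin, spacer}
5. base_plate@(1, 2) [+x clear] — {base_plate, cover, gear, pin, spacer}
6. housing@(0, 2) [+y clear] — {base_plate, cover, gear, housing, pin, spacer}
7. cap@(1, 3) [-x clear] — {base_plate, cap, cover, gear, housing, pin, spacer}
8. bushing@(0, 0) [-x clear] — {base_plate, bushing, cap, cover, gear, housing, pin, spacer}
9. bracket@(2, 1) [+y clear] — {base_plate, bracket, bushing, cap, cover, gear, housing, pin, spacer}
10. shaft@(2, 2) [+x clear] — {base_plate, bracket, bushing, cap, cover, gear, housing, pin, shaft, spacer}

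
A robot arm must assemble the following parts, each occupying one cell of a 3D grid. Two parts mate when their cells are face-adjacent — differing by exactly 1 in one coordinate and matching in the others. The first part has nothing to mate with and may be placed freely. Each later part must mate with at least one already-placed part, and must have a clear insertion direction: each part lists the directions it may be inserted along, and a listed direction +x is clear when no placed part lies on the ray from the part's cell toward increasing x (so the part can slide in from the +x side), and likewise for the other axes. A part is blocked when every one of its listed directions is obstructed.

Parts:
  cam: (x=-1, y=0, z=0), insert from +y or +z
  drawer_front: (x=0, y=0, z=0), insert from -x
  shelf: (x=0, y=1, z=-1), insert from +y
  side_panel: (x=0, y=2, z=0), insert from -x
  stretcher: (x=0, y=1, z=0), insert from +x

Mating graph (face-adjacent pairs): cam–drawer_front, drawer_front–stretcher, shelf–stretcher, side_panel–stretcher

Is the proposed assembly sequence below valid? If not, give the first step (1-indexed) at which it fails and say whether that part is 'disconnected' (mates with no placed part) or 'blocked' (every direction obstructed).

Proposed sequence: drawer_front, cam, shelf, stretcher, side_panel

1. drawer_front@(0, 0, 0) [-x clear] — {drawer_front}
2. cam@(-1, 0, 0) [+y clear] — {cam, drawer_front}
3. shelf@(0, 1, -1) — no placed neighbour ⇒ disconnected

Invalid at step 3 (disconnected)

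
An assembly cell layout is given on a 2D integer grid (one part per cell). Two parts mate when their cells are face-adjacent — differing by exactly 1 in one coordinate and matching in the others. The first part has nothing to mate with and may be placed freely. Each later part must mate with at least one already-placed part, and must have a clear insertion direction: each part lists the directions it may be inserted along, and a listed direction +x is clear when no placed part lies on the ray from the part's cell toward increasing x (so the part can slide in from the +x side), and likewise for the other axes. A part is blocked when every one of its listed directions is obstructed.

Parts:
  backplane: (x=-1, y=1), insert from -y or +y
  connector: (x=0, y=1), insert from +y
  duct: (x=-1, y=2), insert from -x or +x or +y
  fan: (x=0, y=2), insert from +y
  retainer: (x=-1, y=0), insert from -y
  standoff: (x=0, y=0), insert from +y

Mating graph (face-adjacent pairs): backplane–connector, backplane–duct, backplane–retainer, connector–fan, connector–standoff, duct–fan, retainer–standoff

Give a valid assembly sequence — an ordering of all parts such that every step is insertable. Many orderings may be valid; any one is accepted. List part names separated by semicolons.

1. standoff@(0, 0) [+y clear] — {standoff}
2. connector@(0, 1) [+y clear] — {connector, standoff}
3. fan@(0, 2) [+y clear] — {connector, fan, standoff}
4. duct@(-1, 2) [-x clear] — {connector, duct, fan, standoff}
5. backplane@(-1, 1) [-y clear] — {backplane, connector, duct, fan, standoff}
6. retainer@(-1, 0) [-y clear] — {backplane, connector, duct, fan, retainer, standoff}

standoff; connector; fan; duct; backplane; retainer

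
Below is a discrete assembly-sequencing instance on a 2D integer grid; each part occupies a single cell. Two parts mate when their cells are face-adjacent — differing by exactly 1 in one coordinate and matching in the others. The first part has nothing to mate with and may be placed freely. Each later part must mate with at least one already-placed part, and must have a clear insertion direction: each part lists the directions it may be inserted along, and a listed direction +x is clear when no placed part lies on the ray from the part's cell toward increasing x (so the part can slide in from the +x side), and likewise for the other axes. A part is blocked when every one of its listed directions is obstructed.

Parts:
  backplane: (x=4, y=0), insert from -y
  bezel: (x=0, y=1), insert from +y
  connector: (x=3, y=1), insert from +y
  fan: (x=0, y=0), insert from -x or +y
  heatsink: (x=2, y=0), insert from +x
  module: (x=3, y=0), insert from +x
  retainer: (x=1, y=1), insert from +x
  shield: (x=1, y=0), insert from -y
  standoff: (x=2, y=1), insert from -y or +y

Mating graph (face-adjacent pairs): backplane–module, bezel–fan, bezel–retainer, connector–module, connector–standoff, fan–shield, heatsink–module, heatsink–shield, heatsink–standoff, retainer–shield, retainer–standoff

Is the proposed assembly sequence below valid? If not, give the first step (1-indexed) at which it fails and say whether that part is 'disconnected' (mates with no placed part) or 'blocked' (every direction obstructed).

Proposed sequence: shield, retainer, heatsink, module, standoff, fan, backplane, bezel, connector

1. shield@(1, 0) [-y clear] — {shield}
2. retainer@(1, 1) [+x clear] — {retainer, shield}
3. heatsink@(2, 0) [+x clear] — {heatsink, retainer, shield}
4. module@(3, 0) [+x clear] — {heatsink, module, retainer, shield}
5. standoff@(2, 1) [+y clear] — {heatsink, module, retainer, shield, standoff}
6. fan@(0, 0) [-x clear] — {fan, heatsink, module, retainer, shield, standoff}
7. backplane@(4, 0) [-y clear] — {backplane, fan, heatsink, module, retainer, shield, standoff}
8. bezel@(0, 1) [+y clear] — {backplane, bezel, fan, heatsink, module, retainer, shield, standoff}
9. connector@(3, 1) [+y clear] — {backplane, bezel, connector, fan, heatsink, module, retainer, shield, standoff}

Valid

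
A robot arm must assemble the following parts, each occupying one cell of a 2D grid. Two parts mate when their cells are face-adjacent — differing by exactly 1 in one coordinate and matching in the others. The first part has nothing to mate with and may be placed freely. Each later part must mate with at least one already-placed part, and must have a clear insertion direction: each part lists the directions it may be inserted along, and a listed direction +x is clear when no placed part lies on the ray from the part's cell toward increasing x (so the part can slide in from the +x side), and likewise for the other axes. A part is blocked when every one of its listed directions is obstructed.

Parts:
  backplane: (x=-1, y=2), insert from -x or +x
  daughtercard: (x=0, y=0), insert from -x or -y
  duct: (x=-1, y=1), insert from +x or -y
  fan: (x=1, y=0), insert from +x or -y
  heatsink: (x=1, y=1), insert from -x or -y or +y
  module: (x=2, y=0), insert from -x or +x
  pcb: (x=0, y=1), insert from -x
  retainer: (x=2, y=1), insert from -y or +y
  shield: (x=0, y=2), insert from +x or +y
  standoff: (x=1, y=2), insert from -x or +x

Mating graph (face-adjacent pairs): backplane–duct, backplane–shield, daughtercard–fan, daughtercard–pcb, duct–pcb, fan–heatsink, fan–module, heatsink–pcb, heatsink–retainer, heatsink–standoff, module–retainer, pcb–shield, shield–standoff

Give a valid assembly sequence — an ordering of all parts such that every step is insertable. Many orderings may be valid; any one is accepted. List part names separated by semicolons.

1. pcb@(0, 1) [-x clear] — {pcb}
2. daughtercard@(0, 0) [-x clear] — {daughtercard, pcb}
3. fan@(1, 0) [+x clear] — {daughtercard, fan, pcb}
4. shield@(0, 2) [+x clear] — {daughtercard, fan, pcb, shield}
5. backplane@(-1, 2) [-x clear] — {backplane, daughtercard, fan, pcb, shield}
6. duct@(-1, 1) [-y clear] — {backplane, daughtercard, duct, fan, pcb, shield}
7. heatsink@(1, 1) [+y clear] — {backplane, daughtercard, duct, fan, heatsink, pcb, shield}
8. retainer@(2, 1) [-y clear] — {backplane, daughtercard, duct, fan, heatsink, pcb, retainer, shield}
9. standoff@(1, 2) [+x clear] — {backplane, daughtercard, duct, fan, heatsink, pcb, retainer, shield, standoff}
10. module@(2, 0) [+x clear] — {backplane, daughtercard, duct, fan, heatsink, module, pcb, retainer, shield, standoff}

pcb; daughtercard; fan; shield; backplane; duct; heatsink; retainer; standoff; module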